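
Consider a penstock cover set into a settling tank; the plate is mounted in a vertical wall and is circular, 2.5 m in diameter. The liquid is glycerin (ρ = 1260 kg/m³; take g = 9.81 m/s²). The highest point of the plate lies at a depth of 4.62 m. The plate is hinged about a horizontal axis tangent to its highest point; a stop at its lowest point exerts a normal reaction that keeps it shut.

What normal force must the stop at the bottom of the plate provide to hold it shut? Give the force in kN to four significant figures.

P ≈ 187.6 kN

γ = ρg = 1260 × 9.81 / 1000 = 12.3606 kN/m³.
The centroid is at the centre, 1.25 m below the top of the plate, so the centroid depth is h_c = 4.62 + 1.25 = 5.87 m.
A = π(1.25)² = 4.90874 m².
Resultant F = γ·h_c·A = 12.3606 × 5.87 × 4.90874 = 356.162 kN.
I_c = πr⁴/4 = π × 1.25⁴/4 = 1.91748 m⁴.
Centre of pressure: y_p = y_c + I_c/(y_c·A) = 5.87 + 1.91748/(5.87 × 4.90874) = 5.87 + 0.0665461 = 5.93655 m along the plane.
The resultant acts 1.25 + 0.0665461 = 1.31655 m (along the plate) below the hinge at the top edge, so the moment about the hinge is M = F × 1.31655 = 356.162 × 1.31655 = 468.905 kN·m.
A normal force at the bottom, 2.5 m from the hinge, must supply this moment: P = 468.905/2.5 = 187.562 kN.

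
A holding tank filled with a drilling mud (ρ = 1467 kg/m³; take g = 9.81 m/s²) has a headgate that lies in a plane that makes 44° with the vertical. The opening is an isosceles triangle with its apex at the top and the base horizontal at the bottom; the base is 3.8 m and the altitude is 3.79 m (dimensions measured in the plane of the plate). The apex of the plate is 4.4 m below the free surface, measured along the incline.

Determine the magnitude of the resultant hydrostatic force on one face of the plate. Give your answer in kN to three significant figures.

F ≈ 516 kN

γ = ρg = 1467 × 9.81 / 1000 = 14.39127 kN/m³.
The plate makes 44° with the vertical, i.e. θ = 90° − 44° = 46° to the horizontal. Measuring y along the incline from the free-surface line, vertical depth h = y·sinθ with sinθ = 0.719340.
With the apex up, the centroid sits 2h/3 = 2 × 3.79/3 = 2.52667 m below the apex, so y_c = 4.4 + 2.52667 = 6.92667 m and h_c = 6.92667 × 0.719340 = 4.98263 m.
A = ½ × 3.8 × 3.79 = 7.201 m².
Resultant F = γ·h_c·A = 14.39127 × 4.98263 × 7.201 = 516.358 kN.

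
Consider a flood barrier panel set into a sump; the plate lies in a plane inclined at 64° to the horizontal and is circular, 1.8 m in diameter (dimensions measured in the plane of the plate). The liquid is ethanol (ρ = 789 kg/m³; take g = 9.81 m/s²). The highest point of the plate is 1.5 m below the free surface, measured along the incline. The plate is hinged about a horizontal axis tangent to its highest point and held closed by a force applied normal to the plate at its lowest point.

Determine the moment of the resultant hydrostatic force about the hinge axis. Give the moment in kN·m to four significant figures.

M ≈ 41.82 kN·m

γ = ρg = 789 × 9.81 / 1000 = 7.74009 kN/m³.
Let θ = 64° be the plate's angle to the horizontal; measure y along the incline from where the plane meets the free surface. Vertical depth h = y·sinθ with sinθ = 0.898794.
The centroid is at the centre, 0.9 m below the top of the plate, so y_c = 1.5 + 0.9 = 2.4 m and h_c = 2.4 × 0.898794 = 2.15711 m.
A = π(0.9)² = 2.54469 m².
Resultant F = γ·h_c·A = 7.74009 × 2.15711 × 2.54469 = 42.4867 kN.
I_c = πr⁴/4 = π × 0.9⁴/4 = 0.5153 m⁴.
Centre of pressure: y_p = y_c + I_c/(y_c·A) = 2.4 + 0.5153/(2.4 × 2.54469) = 2.4 + 0.084375 = 2.48438 m along the plane.
The resultant acts 0.9 + 0.084375 = 0.984375 m (along the plate) below the hinge at the top edge, so the moment about the hinge is M = F × 0.984375 = 42.4867 × 0.984375 = 41.8228 kN·m.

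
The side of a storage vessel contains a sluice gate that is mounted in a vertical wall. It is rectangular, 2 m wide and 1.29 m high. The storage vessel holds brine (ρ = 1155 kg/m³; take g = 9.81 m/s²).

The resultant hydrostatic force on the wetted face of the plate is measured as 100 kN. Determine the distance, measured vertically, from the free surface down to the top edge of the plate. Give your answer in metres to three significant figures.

d_top ≈ 2.78 m

γ = ρg = 1155 × 9.81 / 1000 = 11.33055 kN/m³.
A = 2 × 1.29 = 2.58 m².
From F = γ·h_c·A, the centroid depth is h_c = 100/(11.33055 × 2.58) = 3.42081 m.
The centroid lies 1.29/2 = 0.645 m below the top edge, so the top edge sits at h_top = 3.42081 − 0.645 = 2.77581 m below the surface.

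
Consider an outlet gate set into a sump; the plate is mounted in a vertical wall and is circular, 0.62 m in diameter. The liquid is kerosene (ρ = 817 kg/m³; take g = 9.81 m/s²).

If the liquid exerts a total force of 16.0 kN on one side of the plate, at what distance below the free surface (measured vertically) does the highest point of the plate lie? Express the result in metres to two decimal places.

γ = ρg = 817 × 9.81 / 1000 = 8.01477 kN/m³.
A = π(0.31)² = 0.301907 m².
From F = γ·h_c·A, the centroid depth is h_c = 16.0/(8.01477 × 0.301907) = 6.61235 m.
The centroid is at the centre, 0.31 m below the top of the plate, so the highest point sits at h_top = 6.61235 − 0.31 = 6.30235 m below the surface.

d_top ≈ 6.30 m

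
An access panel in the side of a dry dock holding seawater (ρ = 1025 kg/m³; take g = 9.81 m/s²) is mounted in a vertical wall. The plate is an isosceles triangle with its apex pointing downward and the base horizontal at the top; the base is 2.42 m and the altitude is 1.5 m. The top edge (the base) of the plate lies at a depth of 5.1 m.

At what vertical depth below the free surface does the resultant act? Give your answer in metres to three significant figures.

h_p = 5.62 m

γ = ρg = 1025 × 9.81 / 1000 = 10.05525 kN/m³.
With the apex down, the centroid sits h/3 = 1.5/3 = 0.5 m below the base (the top edge), so the centroid depth is h_c = 5.1 + 0.5 = 5.6 m.
A = ½ × 2.42 × 1.5 = 1.815 m².
Resultant F = γ·h_c·A = 10.05525 × 5.6 × 1.815 = 102.202 kN.
I_c = b·h³/36 = 2.42 × 1.5³/36 = 0.226875 m⁴.
Centre of pressure: y_p = y_c + I_c/(y_c·A) = 5.6 + 0.226875/(5.6 × 1.815) = 5.6 + 0.0223214 = 5.62232 m along the plane.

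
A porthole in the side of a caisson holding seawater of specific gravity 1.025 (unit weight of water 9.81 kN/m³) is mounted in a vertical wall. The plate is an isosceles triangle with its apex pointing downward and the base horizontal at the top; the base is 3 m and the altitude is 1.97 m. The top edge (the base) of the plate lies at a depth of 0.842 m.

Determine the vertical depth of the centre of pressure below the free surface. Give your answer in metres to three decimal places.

h_p = 1.643 m

γ = 1.025 × 9.81 = 10.05525 kN/m³.
With the apex down, the centroid sits h/3 = 1.97/3 = 0.656667 m below the base (the top edge), so the centroid depth is h_c = 0.842 + 0.656667 = 1.49867 m.
A = ½ × 3 × 1.97 = 2.955 m².
Resultant F = γ·h_c·A = 10.05525 × 1.49867 × 2.955 = 44.5304 kN.
I_c = b·h³/36 = 3 × 1.97³/36 = 0.637114 m⁴.
Centre of pressure: y_p = y_c + I_c/(y_c·A) = 1.49867 + 0.637114/(1.49867 × 2.955) = 1.49867 + 0.143865 = 1.64253 m along the plane.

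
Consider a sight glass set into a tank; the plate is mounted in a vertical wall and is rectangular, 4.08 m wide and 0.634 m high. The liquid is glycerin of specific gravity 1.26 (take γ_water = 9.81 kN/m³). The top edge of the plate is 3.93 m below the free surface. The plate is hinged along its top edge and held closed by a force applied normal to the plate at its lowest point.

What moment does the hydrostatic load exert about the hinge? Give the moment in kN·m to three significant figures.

γ = 1.26 × 9.81 = 12.3606 kN/m³.
The centroid lies 0.634/2 = 0.317 m below the top edge, so the centroid depth is h_c = 3.93 + 0.317 = 4.247 m.
A = 4.08 × 0.634 = 2.58672 m².
Resultant F = γ·h_c·A = 12.3606 × 4.247 × 2.58672 = 135.791 kN.
I_c = b·h³/12 = 4.08 × 0.634³/12 = 0.0866456 m⁴.
Centre of pressure: y_p = y_c + I_c/(y_c·A) = 4.247 + 0.0866456/(4.247 × 2.58672) = 4.247 + 0.00788705 = 4.25489 m along the plane.
The resultant acts 0.317 + 0.00788705 = 0.324887 m (along the plate) below the hinge at the top edge, so the moment about the hinge is M = F × 0.324887 = 135.791 × 0.324887 = 44.1167 kN·m.

M ≈ 44.1 kN·m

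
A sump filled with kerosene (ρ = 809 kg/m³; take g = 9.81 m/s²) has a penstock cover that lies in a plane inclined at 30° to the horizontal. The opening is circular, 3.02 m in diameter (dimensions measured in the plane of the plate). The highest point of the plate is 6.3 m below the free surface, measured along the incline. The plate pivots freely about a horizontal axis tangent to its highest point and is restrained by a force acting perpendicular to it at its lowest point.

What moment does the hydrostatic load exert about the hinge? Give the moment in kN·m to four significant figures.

M ≈ 351.4 kN·m

γ = ρg = 809 × 9.81 / 1000 = 7.93629 kN/m³.
Let θ = 30° be the plate's angle to the horizontal; measure y along the incline from where the plane meets the free surface. Vertical depth h = y·sinθ with sinθ = 0.500000.
The centroid is at the centre, 1.51 m below the top of the plate, so y_c = 6.3 + 1.51 = 7.81 m and h_c = 7.81 × 0.500000 = 3.905 m.
A = π(1.51)² = 7.16315 m².
Resultant F = γ·h_c·A = 7.93629 × 3.905 × 7.16315 = 221.995 kN.
I_c = πr⁴/4 = π × 1.51⁴/4 = 4.08317 m⁴.
Centre of pressure: y_p = y_c + I_c/(y_c·A) = 7.81 + 4.08317/(7.81 × 7.16315) = 7.81 + 0.0729865 = 7.88299 m along the plane.
The resultant acts 1.51 + 0.0729865 = 1.58299 m (along the plate) below the hinge at the top edge, so the moment about the hinge is M = F × 1.58299 = 221.995 × 1.58299 = 351.416 kN·m.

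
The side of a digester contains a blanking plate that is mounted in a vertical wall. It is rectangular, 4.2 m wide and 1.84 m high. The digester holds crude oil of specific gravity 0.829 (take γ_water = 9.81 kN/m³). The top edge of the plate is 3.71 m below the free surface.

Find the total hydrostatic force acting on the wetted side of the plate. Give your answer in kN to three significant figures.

γ = 0.829 × 9.81 = 8.13249 kN/m³.
The centroid lies 1.84/2 = 0.92 m below the top edge, so the centroid depth is h_c = 3.71 + 0.92 = 4.63 m.
A = 4.2 × 1.84 = 7.728 m².
Resultant F = γ·h_c·A = 8.13249 × 4.63 × 7.728 = 290.986 kN.

F ≈ 291 kN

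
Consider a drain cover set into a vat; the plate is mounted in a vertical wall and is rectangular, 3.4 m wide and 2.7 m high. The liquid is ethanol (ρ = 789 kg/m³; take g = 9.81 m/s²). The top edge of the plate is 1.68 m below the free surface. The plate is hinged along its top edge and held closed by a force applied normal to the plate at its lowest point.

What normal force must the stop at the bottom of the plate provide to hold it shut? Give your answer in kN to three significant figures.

γ = ρg = 789 × 9.81 / 1000 = 7.74009 kN/m³.
The centroid lies 2.7/2 = 1.35 m below the top edge, so the centroid depth is h_c = 1.68 + 1.35 = 3.03 m.
A = 3.4 × 2.7 = 9.18 m².
Resultant F = γ·h_c·A = 7.74009 × 3.03 × 9.18 = 215.294 kN.
I_c = b·h³/12 = 3.4 × 2.7³/12 = 5.57685 m⁴.
Centre of pressure: y_p = y_c + I_c/(y_c·A) = 3.03 + 5.57685/(3.03 × 9.18) = 3.03 + 0.200495 = 3.23049 m along the plane.
The resultant acts 1.35 + 0.200495 = 1.5505 m (along the plate) below the hinge at the top edge, so the moment about the hinge is M = F × 1.5505 = 215.294 × 1.5505 = 333.813 kN·m.
A normal force at the bottom, 2.7 m from the hinge, must supply this moment: P = 333.813/2.7 = 123.634 kN.

P ≈ 124 kN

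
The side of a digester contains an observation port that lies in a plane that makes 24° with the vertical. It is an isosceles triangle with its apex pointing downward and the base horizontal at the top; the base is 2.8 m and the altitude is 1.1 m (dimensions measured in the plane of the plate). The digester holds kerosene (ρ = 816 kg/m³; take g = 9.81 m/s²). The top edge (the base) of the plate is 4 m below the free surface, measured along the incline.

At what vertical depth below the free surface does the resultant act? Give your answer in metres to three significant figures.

h_p = 4.00 m

γ = ρg = 816 × 9.81 / 1000 = 8.00496 kN/m³.
The plate makes 24° with the vertical, i.e. θ = 90° − 24° = 66° to the horizontal. Measuring y along the incline from the free-surface line, vertical depth h = y·sinθ with sinθ = 0.913545.
With the apex down, the centroid sits h/3 = 1.1/3 = 0.366667 m below the base (the top edge), so y_c = 4 + 0.366667 = 4.36667 m and h_c = 4.36667 × 0.913545 = 3.98915 m.
A = ½ × 2.8 × 1.1 = 1.54 m².
Resultant F = γ·h_c·A = 8.00496 × 3.98915 × 1.54 = 49.1768 kN.
I_c = b·h³/36 = 2.8 × 1.1³/36 = 0.103522 m⁴.
Centre of pressure: y_p = y_c + I_c/(y_c·A) = 4.36667 + 0.103522/(4.36667 × 1.54) = 4.36667 + 0.0153944 = 4.38206 m along the plane.
Vertically, h_p = y_p·sinθ = 4.38206 × 0.913545 = 4.00321 m.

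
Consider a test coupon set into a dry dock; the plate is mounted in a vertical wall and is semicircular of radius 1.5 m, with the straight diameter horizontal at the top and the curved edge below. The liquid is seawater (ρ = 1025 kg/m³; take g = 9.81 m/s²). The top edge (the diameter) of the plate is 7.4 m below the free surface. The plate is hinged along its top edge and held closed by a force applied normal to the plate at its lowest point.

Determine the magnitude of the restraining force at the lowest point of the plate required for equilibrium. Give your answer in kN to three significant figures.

P ≈ 125 kN

γ = ρg = 1025 × 9.81 / 1000 = 10.05525 kN/m³.
The centroid of a semicircle lies 4r/(3π) = 0.63662 m from the diameter, here below the top edge, so the centroid depth is h_c = 7.4 + 0.63662 = 8.03662 m.
A = πr²/2 = π × 1.5²/2 = 3.53429 m².
Resultant F = γ·h_c·A = 10.05525 × 8.03662 × 3.53429 = 285.607 kN.
I_c = (π/8 − 8/(9π))·r⁴ = 0.109757 × 1.5⁴ = 0.555645 m⁴.
Centre of pressure: y_p = y_c + I_c/(y_c·A) = 8.03662 + 0.555645/(8.03662 × 3.53429) = 8.03662 + 0.0195624 = 8.05618 m along the plane.
The resultant acts 0.63662 + 0.0195624 = 0.656182 m (along the plate) below the hinge at the top edge, so the moment about the hinge is M = F × 0.656182 = 285.607 × 0.656182 = 187.41 kN·m.
A normal force at the bottom, 1.5 m from the hinge, must supply this moment: P = 187.41/1.5 = 124.94 kN.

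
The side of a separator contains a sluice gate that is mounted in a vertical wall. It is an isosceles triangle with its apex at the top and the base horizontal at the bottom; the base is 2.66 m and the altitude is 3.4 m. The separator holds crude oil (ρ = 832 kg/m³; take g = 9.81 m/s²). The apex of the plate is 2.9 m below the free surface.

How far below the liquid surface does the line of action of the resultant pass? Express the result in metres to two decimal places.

γ = ρg = 832 × 9.81 / 1000 = 8.16192 kN/m³.
With the apex up, the centroid sits 2h/3 = 2 × 3.4/3 = 2.26667 m below the apex, so the centroid depth is h_c = 2.9 + 2.26667 = 5.16667 m.
A = ½ × 2.66 × 3.4 = 4.522 m².
Resultant F = γ·h_c·A = 8.16192 × 5.16667 × 4.522 = 190.693 kN.
I_c = b·h³/36 = 2.66 × 3.4³/36 = 2.90413 m⁴.
Centre of pressure: y_p = y_c + I_c/(y_c·A) = 5.16667 + 2.90413/(5.16667 × 4.522) = 5.16667 + 0.124301 = 5.29097 m along the plane.

h_p = 5.29 m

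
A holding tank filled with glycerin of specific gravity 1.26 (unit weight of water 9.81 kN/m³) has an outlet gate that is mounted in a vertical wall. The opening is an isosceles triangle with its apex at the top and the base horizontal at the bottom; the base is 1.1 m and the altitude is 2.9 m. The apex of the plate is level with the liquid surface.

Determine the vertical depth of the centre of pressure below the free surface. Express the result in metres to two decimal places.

γ = 1.26 × 9.81 = 12.3606 kN/m³.
With the apex up, the centroid sits 2h/3 = 2 × 2.9/3 = 1.93333 m below the apex, so the centroid depth is h_c = 1.93333 m.
A = ½ × 1.1 × 2.9 = 1.595 m².
Resultant F = γ·h_c·A = 12.3606 × 1.93333 × 1.595 = 38.1159 kN.
I_c = b·h³/36 = 1.1 × 2.9³/36 = 0.745219 m⁴.
Centre of pressure: y_p = y_c + I_c/(y_c·A) = 1.93333 + 0.745219/(1.93333 × 1.595) = 1.93333 + 0.241667 = 2.175 m along the plane.

h_p = 2.18 m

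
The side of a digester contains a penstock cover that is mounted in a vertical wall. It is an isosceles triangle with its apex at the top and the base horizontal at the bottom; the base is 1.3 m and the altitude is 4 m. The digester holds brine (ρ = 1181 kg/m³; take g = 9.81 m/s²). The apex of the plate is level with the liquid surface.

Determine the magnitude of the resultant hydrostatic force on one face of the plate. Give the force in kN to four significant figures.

F ≈ 80.33 kN

γ = ρg = 1181 × 9.81 / 1000 = 11.58561 kN/m³.
With the apex up, the centroid sits 2h/3 = 2 × 4/3 = 2.66667 m below the apex, so the centroid depth is h_c = 2.66667 m.
A = ½ × 1.3 × 4 = 2.6 m².
Resultant F = γ·h_c·A = 11.58561 × 2.66667 × 2.6 = 80.327 kN.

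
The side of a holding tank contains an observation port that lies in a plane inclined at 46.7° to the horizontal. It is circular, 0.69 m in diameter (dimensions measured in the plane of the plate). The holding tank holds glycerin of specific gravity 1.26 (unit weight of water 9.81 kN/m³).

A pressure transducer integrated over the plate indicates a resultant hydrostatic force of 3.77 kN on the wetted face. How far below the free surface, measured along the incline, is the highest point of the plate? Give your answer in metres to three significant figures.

γ = 1.26 × 9.81 = 12.3606 kN/m³.
A = π(0.345)² = 0.373928 m².
From F = γ·h_c·A, the centroid depth is h_c = 3.77/(12.3606 × 0.373928) = 0.815669 m.
Let θ = 46.7° be the plate's angle to the horizontal; measure y along the incline from where the plane meets the free surface. Vertical depth h = y·sinθ with sinθ = 0.727773.
Along the incline, y_c = h_c/sinθ = 0.815669/0.727773 = 1.12077 m.
The centroid is at the centre, 0.345 m below the top of the plate, so the highest point sits at y_top = 1.12077 − 0.345 = 0.77577 m along the incline.

y_top ≈ 0.776 m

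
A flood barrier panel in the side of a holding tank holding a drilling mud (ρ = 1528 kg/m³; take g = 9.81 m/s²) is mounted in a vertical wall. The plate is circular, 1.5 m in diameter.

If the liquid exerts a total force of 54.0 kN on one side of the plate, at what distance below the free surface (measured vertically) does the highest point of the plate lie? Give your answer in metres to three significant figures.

γ = ρg = 1528 × 9.81 / 1000 = 14.98968 kN/m³.
A = π(0.75)² = 1.76715 m².
From F = γ·h_c·A, the centroid depth is h_c = 54.0/(14.98968 × 1.76715) = 2.03858 m.
The centroid is at the centre, 0.75 m below the top of the plate, so the highest point sits at h_top = 2.03858 − 0.75 = 1.28858 m below the surface.

d_top ≈ 1.29 m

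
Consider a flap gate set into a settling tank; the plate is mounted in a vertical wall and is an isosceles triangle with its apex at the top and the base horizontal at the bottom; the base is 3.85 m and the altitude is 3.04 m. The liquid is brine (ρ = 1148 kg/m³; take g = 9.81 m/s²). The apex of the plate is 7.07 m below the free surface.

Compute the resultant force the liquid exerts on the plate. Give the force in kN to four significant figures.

F ≈ 599.5 kN

γ = ρg = 1148 × 9.81 / 1000 = 11.26188 kN/m³.
With the apex up, the centroid sits 2h/3 = 2 × 3.04/3 = 2.02667 m below the apex, so the centroid depth is h_c = 7.07 + 2.02667 = 9.09667 m.
A = ½ × 3.85 × 3.04 = 5.852 m².
Resultant F = γ·h_c·A = 11.26188 × 9.09667 × 5.852 = 599.512 kN.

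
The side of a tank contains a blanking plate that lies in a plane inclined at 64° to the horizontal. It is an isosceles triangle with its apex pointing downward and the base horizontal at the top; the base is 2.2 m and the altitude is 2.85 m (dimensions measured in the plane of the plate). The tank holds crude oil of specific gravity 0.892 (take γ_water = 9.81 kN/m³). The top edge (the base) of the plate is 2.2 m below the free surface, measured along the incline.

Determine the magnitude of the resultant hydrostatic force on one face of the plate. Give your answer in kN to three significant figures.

F ≈ 77.7 kN

γ = 0.892 × 9.81 = 8.75052 kN/m³.
Let θ = 64° be the plate's angle to the horizontal; measure y along the incline from where the plane meets the free surface. Vertical depth h = y·sinθ with sinθ = 0.898794.
With the apex down, the centroid sits h/3 = 2.85/3 = 0.95 m below the base (the top edge), so y_c = 2.2 + 0.95 = 3.15 m and h_c = 3.15 × 0.898794 = 2.8312 m.
A = ½ × 2.2 × 2.85 = 3.135 m².
Resultant F = γ·h_c·A = 8.75052 × 2.8312 × 3.135 = 77.668 kN.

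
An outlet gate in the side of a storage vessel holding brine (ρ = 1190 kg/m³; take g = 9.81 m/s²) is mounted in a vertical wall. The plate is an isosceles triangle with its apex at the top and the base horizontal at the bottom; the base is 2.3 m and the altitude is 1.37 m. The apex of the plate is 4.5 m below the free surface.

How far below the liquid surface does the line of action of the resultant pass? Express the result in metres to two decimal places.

h_p = 5.43 m

γ = ρg = 1190 × 9.81 / 1000 = 11.6739 kN/m³.
With the apex up, the centroid sits 2h/3 = 2 × 1.37/3 = 0.913333 m below the apex, so the centroid depth is h_c = 4.5 + 0.913333 = 5.41333 m.
A = ½ × 2.3 × 1.37 = 1.5755 m².
Resultant F = γ·h_c·A = 11.6739 × 5.41333 × 1.5755 = 99.5632 kN.
I_c = b·h³/36 = 2.3 × 1.37³/36 = 0.164281 m⁴.
Centre of pressure: y_p = y_c + I_c/(y_c·A) = 5.41333 + 0.164281/(5.41333 × 1.5755) = 5.41333 + 0.0192621 = 5.43259 m along the plane.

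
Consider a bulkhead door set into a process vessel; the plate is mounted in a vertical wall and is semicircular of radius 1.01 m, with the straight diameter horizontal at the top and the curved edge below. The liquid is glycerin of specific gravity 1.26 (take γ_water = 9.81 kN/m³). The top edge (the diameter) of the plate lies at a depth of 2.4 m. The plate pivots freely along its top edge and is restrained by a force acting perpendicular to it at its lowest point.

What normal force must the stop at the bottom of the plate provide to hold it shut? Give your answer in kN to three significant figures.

γ = 1.26 × 9.81 = 12.3606 kN/m³.
The centroid of a semicircle lies 4r/(3π) = 0.428657 m from the diameter, here below the top edge, so the centroid depth is h_c = 2.4 + 0.428657 = 2.82866 m.
A = πr²/2 = π × 1.01²/2 = 1.60237 m².
Resultant F = γ·h_c·A = 12.3606 × 2.82866 × 1.60237 = 56.0252 kN.
I_c = (π/8 − 8/(9π))·r⁴ = 0.109757 × 1.01⁴ = 0.114214 m⁴.
Centre of pressure: y_p = y_c + I_c/(y_c·A) = 2.82866 + 0.114214/(2.82866 × 1.60237) = 2.82866 + 0.0251986 = 2.85386 m along the plane.
The resultant acts 0.428657 + 0.0251986 = 0.453856 m (along the plate) below the hinge at the top edge, so the moment about the hinge is M = F × 0.453856 = 56.0252 × 0.453856 = 25.4274 kN·m.
A normal force at the bottom, 1.01 m from the hinge, must supply this moment: P = 25.4274/1.01 = 25.1756 kN.

P ≈ 25.2 kN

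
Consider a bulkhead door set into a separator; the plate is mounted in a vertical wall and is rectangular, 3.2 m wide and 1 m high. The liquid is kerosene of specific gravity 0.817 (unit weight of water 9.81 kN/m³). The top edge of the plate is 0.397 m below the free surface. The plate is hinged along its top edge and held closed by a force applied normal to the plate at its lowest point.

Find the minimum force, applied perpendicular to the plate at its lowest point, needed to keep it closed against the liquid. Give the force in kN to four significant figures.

P ≈ 13.64 kN

γ = 0.817 × 9.81 = 8.01477 kN/m³.
The centroid lies 1/2 = 0.5 m below the top edge, so the centroid depth is h_c = 0.397 + 0.5 = 0.897 m.
A = 3.2 × 1 = 3.2 m².
Resultant F = γ·h_c·A = 8.01477 × 0.897 × 3.2 = 23.0056 kN.
I_c = b·h³/12 = 3.2 × 1³/12 = 0.266667 m⁴.
Centre of pressure: y_p = y_c + I_c/(y_c·A) = 0.897 + 0.266667/(0.897 × 3.2) = 0.897 + 0.0929024 = 0.989902 m along the plane.
The resultant acts 0.5 + 0.0929024 = 0.592902 m (along the plate) below the hinge at the top edge, so the moment about the hinge is M = F × 0.592902 = 23.0056 × 0.592902 = 13.6401 kN·m.
A normal force at the bottom, 1 m from the hinge, must supply this moment: P = 13.6401/1 = 13.6401 kN.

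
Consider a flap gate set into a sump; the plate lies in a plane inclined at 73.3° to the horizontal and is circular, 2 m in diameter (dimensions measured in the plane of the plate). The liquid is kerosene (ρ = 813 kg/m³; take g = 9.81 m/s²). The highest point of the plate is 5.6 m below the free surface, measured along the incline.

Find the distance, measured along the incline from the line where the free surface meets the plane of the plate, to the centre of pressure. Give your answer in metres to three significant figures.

y_p = 6.64 m

γ = ρg = 813 × 9.81 / 1000 = 7.97553 kN/m³.
Let θ = 73.3° be the plate's angle to the horizontal; measure y along the incline from where the plane meets the free surface. Vertical depth h = y·sinθ with sinθ = 0.957822.
The centroid is at the centre, 1 m below the top of the plate, so y_c = 5.6 + 1 = 6.6 m and h_c = 6.6 × 0.957822 = 6.32163 m.
A = π(1)² = 3.14159 m².
Resultant F = γ·h_c·A = 7.97553 × 6.32163 × 3.14159 = 158.394 kN.
I_c = πr⁴/4 = π × 1⁴/4 = 0.785398 m⁴.
Centre of pressure: y_p = y_c + I_c/(y_c·A) = 6.6 + 0.785398/(6.6 × 3.14159) = 6.6 + 0.0378788 = 6.63788 m along the plane.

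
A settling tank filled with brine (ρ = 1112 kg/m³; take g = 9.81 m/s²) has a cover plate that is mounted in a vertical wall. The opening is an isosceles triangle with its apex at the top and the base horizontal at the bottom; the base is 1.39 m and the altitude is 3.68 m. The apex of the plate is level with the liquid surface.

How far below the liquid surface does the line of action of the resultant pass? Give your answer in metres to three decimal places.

h_p = 2.760 m

γ = ρg = 1112 × 9.81 / 1000 = 10.90872 kN/m³.
With the apex up, the centroid sits 2h/3 = 2 × 3.68/3 = 2.45333 m below the apex, so the centroid depth is h_c = 2.45333 m.
A = ½ × 1.39 × 3.68 = 2.5576 m².
Resultant F = γ·h_c·A = 10.90872 × 2.45333 × 2.5576 = 68.4483 kN.
I_c = b·h³/36 = 1.39 × 3.68³/36 = 1.92422 m⁴.
Centre of pressure: y_p = y_c + I_c/(y_c·A) = 2.45333 + 1.92422/(2.45333 × 2.5576) = 2.45333 + 0.306666 = 2.76 m along the plane.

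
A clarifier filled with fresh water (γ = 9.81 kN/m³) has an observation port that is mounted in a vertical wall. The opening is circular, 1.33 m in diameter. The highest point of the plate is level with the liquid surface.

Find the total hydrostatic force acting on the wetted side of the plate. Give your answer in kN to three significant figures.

γ = 9.81 kN/m³.
The centroid is at the centre, 0.665 m below the top of the plate, so the centroid depth is h_c = 0.665 m.
A = π(0.665)² = 1.38929 m².
Resultant F = γ·h_c·A = 9.81 × 0.665 × 1.38929 = 9.06324 kN.

F ≈ 9.06 kN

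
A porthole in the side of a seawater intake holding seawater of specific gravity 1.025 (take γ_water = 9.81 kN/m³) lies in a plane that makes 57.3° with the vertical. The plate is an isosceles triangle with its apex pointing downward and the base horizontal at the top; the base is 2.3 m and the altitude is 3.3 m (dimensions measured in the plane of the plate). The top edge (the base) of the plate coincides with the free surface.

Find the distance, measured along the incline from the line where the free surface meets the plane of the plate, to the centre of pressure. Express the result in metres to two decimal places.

γ = 1.025 × 9.81 = 10.05525 kN/m³.
The plate makes 57.3° with the vertical, i.e. θ = 90° − 57.3° = 32.7° to the horizontal. Measuring y along the incline from the free-surface line, vertical depth h = y·sinθ with sinθ = 0.540240.
With the apex down, the centroid sits h/3 = 3.3/3 = 1.1 m below the base (the top edge), so y_c = 1.1 m and h_c = 1.1 × 0.540240 = 0.594264 m.
A = ½ × 2.3 × 3.3 = 3.795 m².
Resultant F = γ·h_c·A = 10.05525 × 0.594264 × 3.795 = 22.6769 kN.
I_c = b·h³/36 = 2.3 × 3.3³/36 = 2.29597 m⁴.
Centre of pressure: y_p = y_c + I_c/(y_c·A) = 1.1 + 2.29597/(1.1 × 3.795) = 1.1 + 0.549999 = 1.65 m along the plane.

y_p = 1.65 m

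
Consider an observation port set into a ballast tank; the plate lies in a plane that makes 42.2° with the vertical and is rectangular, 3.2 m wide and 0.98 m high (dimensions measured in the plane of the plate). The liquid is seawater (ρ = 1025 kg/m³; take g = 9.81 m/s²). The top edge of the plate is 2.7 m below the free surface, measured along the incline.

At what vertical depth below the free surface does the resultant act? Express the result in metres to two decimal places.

γ = ρg = 1025 × 9.81 / 1000 = 10.05525 kN/m³.
The plate makes 42.2° with the vertical, i.e. θ = 90° − 42.2° = 47.8° to the horizontal. Measuring y along the incline from the free-surface line, vertical depth h = y·sinθ with sinθ = 0.740805.
The centroid lies 0.98/2 = 0.49 m below the top edge, so y_c = 2.7 + 0.49 = 3.19 m and h_c = 3.19 × 0.740805 = 2.36317 m.
A = 3.2 × 0.98 = 3.136 m².
Resultant F = γ·h_c·A = 10.05525 × 2.36317 × 3.136 = 74.5185 kN.
I_c = b·h³/12 = 3.2 × 0.98³/12 = 0.250985 m⁴.
Centre of pressure: y_p = y_c + I_c/(y_c·A) = 3.19 + 0.250985/(3.19 × 3.136) = 3.19 + 0.0250889 = 3.21509 m along the plane.
Vertically, h_p = y_p·sinθ = 3.21509 × 0.740805 = 2.38175 m.

h_p = 2.38 m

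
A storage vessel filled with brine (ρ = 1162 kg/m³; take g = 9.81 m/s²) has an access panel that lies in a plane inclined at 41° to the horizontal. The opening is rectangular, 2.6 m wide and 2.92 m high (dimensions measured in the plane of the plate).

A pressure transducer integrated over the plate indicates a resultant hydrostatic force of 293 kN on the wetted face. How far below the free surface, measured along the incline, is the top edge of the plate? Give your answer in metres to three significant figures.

γ = ρg = 1162 × 9.81 / 1000 = 11.39922 kN/m³.
A = 2.6 × 2.92 = 7.592 m².
From F = γ·h_c·A, the centroid depth is h_c = 293/(11.39922 × 7.592) = 3.3856 m.
Let θ = 41° be the plate's angle to the horizontal; measure y along the incline from where the plane meets the free surface. Vertical depth h = y·sinθ with sinθ = 0.656059.
Along the incline, y_c = h_c/sinθ = 3.3856/0.656059 = 5.16051 m.
The centroid lies 2.92/2 = 1.46 m below the top edge, so the top edge sits at y_top = 5.16051 − 1.46 = 3.70051 m along the incline.

y_top ≈ 3.70 m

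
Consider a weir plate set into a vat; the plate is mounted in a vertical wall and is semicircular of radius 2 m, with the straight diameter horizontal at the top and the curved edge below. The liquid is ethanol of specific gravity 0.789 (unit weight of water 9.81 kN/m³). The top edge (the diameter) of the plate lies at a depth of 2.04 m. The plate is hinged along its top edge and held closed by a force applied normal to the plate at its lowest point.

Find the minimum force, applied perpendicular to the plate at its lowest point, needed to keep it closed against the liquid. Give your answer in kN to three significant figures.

P ≈ 66.4 kN

γ = 0.789 × 9.81 = 7.74009 kN/m³.
The centroid of a semicircle lies 4r/(3π) = 0.848826 m from the diameter, here below the top edge, so the centroid depth is h_c = 2.04 + 0.848826 = 2.88883 m.
A = πr²/2 = π × 2²/2 = 6.28319 m².
Resultant F = γ·h_c·A = 7.74009 × 2.88883 × 6.28319 = 140.491 kN.
I_c = (π/8 − 8/(9π))·r⁴ = 0.109757 × 2⁴ = 1.75611 m⁴.
Centre of pressure: y_p = y_c + I_c/(y_c·A) = 2.88883 + 1.75611/(2.88883 × 6.28319) = 2.88883 + 0.0967497 = 2.98558 m along the plane.
The resultant acts 0.848826 + 0.0967497 = 0.945576 m (along the plate) below the hinge at the top edge, so the moment about the hinge is M = F × 0.945576 = 140.491 × 0.945576 = 132.845 kN·m.
A normal force at the bottom, 2 m from the hinge, must supply this moment: P = 132.845/2 = 66.4225 kN.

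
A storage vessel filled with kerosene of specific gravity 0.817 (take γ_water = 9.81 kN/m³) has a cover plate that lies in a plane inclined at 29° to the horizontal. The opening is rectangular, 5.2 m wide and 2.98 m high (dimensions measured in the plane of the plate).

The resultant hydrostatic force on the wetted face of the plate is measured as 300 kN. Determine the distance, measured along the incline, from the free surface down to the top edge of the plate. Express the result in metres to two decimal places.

y_top ≈ 3.49 m

γ = 0.817 × 9.81 = 8.01477 kN/m³.
A = 5.2 × 2.98 = 15.496 m².
From F = γ·h_c·A, the centroid depth is h_c = 300/(8.01477 × 15.496) = 2.41552 m.
Let θ = 29° be the plate's angle to the horizontal; measure y along the incline from where the plane meets the free surface. Vertical depth h = y·sinθ with sinθ = 0.484810.
Along the incline, y_c = h_c/sinθ = 2.41552/0.484810 = 4.98241 m.
The centroid lies 2.98/2 = 1.49 m below the top edge, so the top edge sits at y_top = 4.98241 − 1.49 = 3.49241 m along the incline.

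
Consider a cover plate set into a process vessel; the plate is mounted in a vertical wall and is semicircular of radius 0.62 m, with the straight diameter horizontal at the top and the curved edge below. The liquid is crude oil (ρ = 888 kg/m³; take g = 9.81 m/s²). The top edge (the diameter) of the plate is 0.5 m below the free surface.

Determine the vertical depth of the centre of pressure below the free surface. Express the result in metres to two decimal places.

γ = ρg = 888 × 9.81 / 1000 = 8.71128 kN/m³.
The centroid of a semicircle lies 4r/(3π) = 0.263136 m from the diameter, here below the top edge, so the centroid depth is h_c = 0.5 + 0.263136 = 0.763136 m.
A = πr²/2 = π × 0.62²/2 = 0.603814 m².
Resultant F = γ·h_c·A = 8.71128 × 0.763136 × 0.603814 = 4.01409 kN.
I_c = (π/8 − 8/(9π))·r⁴ = 0.109757 × 0.62⁴ = 0.0162181 m⁴.
Centre of pressure: y_p = y_c + I_c/(y_c·A) = 0.763136 + 0.0162181/(0.763136 × 0.603814) = 0.763136 + 0.0351961 = 0.798332 m along the plane.

h_p = 0.80 m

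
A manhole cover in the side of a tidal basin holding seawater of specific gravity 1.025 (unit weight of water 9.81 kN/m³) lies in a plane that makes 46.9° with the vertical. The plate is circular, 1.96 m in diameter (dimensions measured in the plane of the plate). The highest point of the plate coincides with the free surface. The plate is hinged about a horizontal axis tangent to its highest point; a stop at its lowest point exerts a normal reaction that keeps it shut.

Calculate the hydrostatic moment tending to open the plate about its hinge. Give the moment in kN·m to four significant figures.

γ = 1.025 × 9.81 = 10.05525 kN/m³.
The plate makes 46.9° with the vertical, i.e. θ = 90° − 46.9° = 43.1° to the horizontal. Measuring y along the incline from the free-surface line, vertical depth h = y·sinθ with sinθ = 0.683274.
The centroid is at the centre, 0.98 m below the top of the plate, so y_c = 0.98 m and h_c = 0.98 × 0.683274 = 0.669609 m.
A = π(0.98)² = 3.01719 m².
Resultant F = γ·h_c·A = 10.05525 × 0.669609 × 3.01719 = 20.315 kN.
I_c = πr⁴/4 = π × 0.98⁴/4 = 0.724426 m⁴.
Centre of pressure: y_p = y_c + I_c/(y_c·A) = 0.98 + 0.724426/(0.98 × 3.01719) = 0.98 + 0.245 = 1.225 m along the plane.
The resultant acts 0.98 + 0.245 = 1.225 m (along the plate) below the hinge at the top edge, so the moment about the hinge is M = F × 1.225 = 20.315 × 1.225 = 24.8859 kN·m.

M ≈ 24.89 kN·m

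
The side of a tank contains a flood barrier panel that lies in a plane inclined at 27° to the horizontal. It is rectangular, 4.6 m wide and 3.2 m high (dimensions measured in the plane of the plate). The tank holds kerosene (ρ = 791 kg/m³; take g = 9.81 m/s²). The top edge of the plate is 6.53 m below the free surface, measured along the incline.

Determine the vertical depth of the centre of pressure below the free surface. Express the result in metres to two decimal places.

γ = ρg = 791 × 9.81 / 1000 = 7.75971 kN/m³.
Let θ = 27° be the plate's angle to the horizontal; measure y along the incline from where the plane meets the free surface. Vertical depth h = y·sinθ with sinθ = 0.453990.
The centroid lies 3.2/2 = 1.6 m below the top edge, so y_c = 6.53 + 1.6 = 8.13 m and h_c = 8.13 × 0.453990 = 3.69094 m.
A = 4.6 × 3.2 = 14.72 m².
Resultant F = γ·h_c·A = 7.75971 × 3.69094 × 14.72 = 421.59 kN.
I_c = b·h³/12 = 4.6 × 3.2³/12 = 12.5611 m⁴.
Centre of pressure: y_p = y_c + I_c/(y_c·A) = 8.13 + 12.5611/(8.13 × 14.72) = 8.13 + 0.104961 = 8.23496 m along the plane.
Vertically, h_p = y_p·sinθ = 8.23496 × 0.453990 = 3.73859 m.

h_p = 3.74 m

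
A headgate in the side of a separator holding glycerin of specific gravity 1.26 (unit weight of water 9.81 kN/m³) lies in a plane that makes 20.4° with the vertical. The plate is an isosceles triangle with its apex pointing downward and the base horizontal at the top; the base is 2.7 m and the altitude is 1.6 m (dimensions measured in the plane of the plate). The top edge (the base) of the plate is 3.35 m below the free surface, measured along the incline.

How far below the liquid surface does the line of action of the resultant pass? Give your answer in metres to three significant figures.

h_p = 3.67 m

γ = 1.26 × 9.81 = 12.3606 kN/m³.
The plate makes 20.4° with the vertical, i.e. θ = 90° − 20.4° = 69.6° to the horizontal. Measuring y along the incline from the free-surface line, vertical depth h = y·sinθ with sinθ = 0.937282.
With the apex down, the centroid sits h/3 = 1.6/3 = 0.533333 m below the base (the top edge), so y_c = 3.35 + 0.533333 = 3.88333 m and h_c = 3.88333 × 0.937282 = 3.63978 m.
A = ½ × 2.7 × 1.6 = 2.16 m².
Resultant F = γ·h_c·A = 12.3606 × 3.63978 × 2.16 = 97.1781 kN.
I_c = b·h³/36 = 2.7 × 1.6³/36 = 0.3072 m⁴.
Centre of pressure: y_p = y_c + I_c/(y_c·A) = 3.88333 + 0.3072/(3.88333 × 2.16) = 3.88333 + 0.0366238 = 3.91995 m along the plane.
Vertically, h_p = y_p·sinθ = 3.91995 × 0.937282 = 3.6741 m.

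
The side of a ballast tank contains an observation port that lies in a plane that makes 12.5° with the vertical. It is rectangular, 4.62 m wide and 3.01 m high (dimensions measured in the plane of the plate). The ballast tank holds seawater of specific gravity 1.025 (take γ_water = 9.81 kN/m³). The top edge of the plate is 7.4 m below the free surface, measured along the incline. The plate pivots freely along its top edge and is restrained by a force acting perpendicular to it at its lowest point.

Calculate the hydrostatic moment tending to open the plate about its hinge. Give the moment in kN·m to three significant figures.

M ≈ 1930 kN·m

γ = 1.025 × 9.81 = 10.05525 kN/m³.
The plate makes 12.5° with the vertical, i.e. θ = 90° − 12.5° = 77.5° to the horizontal. Measuring y along the incline from the free-surface line, vertical depth h = y·sinθ with sinθ = 0.976296.
The centroid lies 3.01/2 = 1.505 m below the top edge, so y_c = 7.4 + 1.505 = 8.905 m and h_c = 8.905 × 0.976296 = 8.69392 m.
A = 4.62 × 3.01 = 13.9062 m².
Resultant F = γ·h_c·A = 10.05525 × 8.69392 × 13.9062 = 1215.67 kN.
I_c = b·h³/12 = 4.62 × 3.01³/12 = 10.4993 m⁴.
Centre of pressure: y_p = y_c + I_c/(y_c·A) = 8.905 + 10.4993/(8.905 × 13.9062) = 8.905 + 0.0847848 = 8.98978 m along the plane.
The resultant acts 1.505 + 0.0847848 = 1.58978 m (along the plate) below the hinge at the top edge, so the moment about the hinge is M = F × 1.58978 = 1215.67 × 1.58978 = 1932.65 kN·m.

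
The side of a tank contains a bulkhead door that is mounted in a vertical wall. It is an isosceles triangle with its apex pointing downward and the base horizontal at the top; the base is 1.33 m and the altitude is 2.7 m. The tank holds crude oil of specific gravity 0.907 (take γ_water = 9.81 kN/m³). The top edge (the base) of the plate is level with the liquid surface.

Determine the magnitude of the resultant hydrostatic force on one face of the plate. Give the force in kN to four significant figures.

γ = 0.907 × 9.81 = 8.89767 kN/m³.
With the apex down, the centroid sits h/3 = 2.7/3 = 0.9 m below the base (the top edge), so the centroid depth is h_c = 0.9 m.
A = ½ × 1.33 × 2.7 = 1.7955 m².
Resultant F = γ·h_c·A = 8.89767 × 0.9 × 1.7955 = 14.3782 kN.

F ≈ 14.38 kN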